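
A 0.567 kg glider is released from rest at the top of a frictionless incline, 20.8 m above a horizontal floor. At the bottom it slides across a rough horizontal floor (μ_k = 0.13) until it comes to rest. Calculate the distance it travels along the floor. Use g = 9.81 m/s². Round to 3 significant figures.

Energy at the top = energy at the end + work done against friction:
At rest all PE has been dissipated by friction: mgh = μ_k m g d
d = h/μ_k = 20.8/0.13 = 160.0 m

d = 160 m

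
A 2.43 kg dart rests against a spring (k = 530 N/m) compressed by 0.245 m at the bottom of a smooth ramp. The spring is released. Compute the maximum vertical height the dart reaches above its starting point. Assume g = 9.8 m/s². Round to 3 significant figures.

At maximum height the dart is at rest, so ½kx² = mgh
h = kx²/(2mg) = (530)(0.245)²/(2 × 2.43 × 9.8) = 0.6680 m

h = 0.668 m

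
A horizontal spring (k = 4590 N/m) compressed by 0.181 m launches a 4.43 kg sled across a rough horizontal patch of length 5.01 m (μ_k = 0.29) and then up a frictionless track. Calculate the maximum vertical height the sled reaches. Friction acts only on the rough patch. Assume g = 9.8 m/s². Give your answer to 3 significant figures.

h = 0.279 m

Spring energy: E₀ = ½kx² = ½(4590)(0.181)² = 75.186 J
Friction: W_f = μ_k mg d = (0.29)(4.43)(9.8)(5.01) = 63.08 J
Energy at base of ramp: E = 75.186 − 63.08 = 12.110 J
At max height all remaining energy is PE: mgh = E ⇒ h = E/(mg) = 12.110/(4.43 × 9.8) = 0.2789 m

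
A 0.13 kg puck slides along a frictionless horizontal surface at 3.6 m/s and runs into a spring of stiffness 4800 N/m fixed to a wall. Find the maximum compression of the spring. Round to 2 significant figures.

x = 0.019 m

All KE is stored as spring PE at maximum compression: ½mv² = ½kx²
x = v√(m/k) = 3.6 × √(0.13/4800) = 0.01873 m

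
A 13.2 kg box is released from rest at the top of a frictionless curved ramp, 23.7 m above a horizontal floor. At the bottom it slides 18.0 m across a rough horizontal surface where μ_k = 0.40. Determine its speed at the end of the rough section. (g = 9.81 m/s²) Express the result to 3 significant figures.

v = 18.0 m/s

Energy at the top = energy at the end + work done against friction:
mgh = ½mv² + μ_k m g d
W_f = μ_k mg d = (0.40)(13.2)(9.81)(18.0) = 932.3 J
½mv² = mgh − W_f = 3069.0 − 932.3 = 2136.6 J
v = √(2 × 2136.6/13.2) = 17.99 m/s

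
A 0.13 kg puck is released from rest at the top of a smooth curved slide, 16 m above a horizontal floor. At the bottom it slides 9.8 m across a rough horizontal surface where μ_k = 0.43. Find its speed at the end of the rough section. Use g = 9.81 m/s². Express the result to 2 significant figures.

Energy bookkeeping (friction removes W_f = μ_k N d):
mgh = ½mv² + μ_k m g d
W_f = μ_k mg d = (0.43)(0.13)(9.81)(9.8) = 5.374 J
½mv² = mgh − W_f = 20.405 − 5.374 = 15.031 J
v = √(2 × 15.031/0.13) = 15.21 m/s

v = 15 m/s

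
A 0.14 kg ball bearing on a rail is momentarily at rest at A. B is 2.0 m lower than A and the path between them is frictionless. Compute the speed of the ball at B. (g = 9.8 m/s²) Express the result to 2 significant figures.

v = 6.3 m/s

Energy conservation between the two points: mgh = ½mv²
v = √(2gh) = √(2 × 9.8 × 2.0) = √39.200 = 6.261 m/s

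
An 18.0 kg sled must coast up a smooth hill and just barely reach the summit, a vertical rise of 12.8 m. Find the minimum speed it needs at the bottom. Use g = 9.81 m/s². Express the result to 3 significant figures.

v = 15.8 m/s

At the top it is momentarily at rest, so all KE converts to PE: ½mv² = mgh
v = √(2gh) = √(2 × 9.81 × 12.8) = 15.85 m/s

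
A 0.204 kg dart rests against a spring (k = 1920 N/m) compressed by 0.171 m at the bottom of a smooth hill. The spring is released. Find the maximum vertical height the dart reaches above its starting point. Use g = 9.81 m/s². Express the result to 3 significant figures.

Energy conservation from release to the highest point: ½kx² = mgh
h = kx²/(2mg) = (1920)(0.171)²/(2 × 0.204 × 9.81) = 14.03 m

h = 14.0 m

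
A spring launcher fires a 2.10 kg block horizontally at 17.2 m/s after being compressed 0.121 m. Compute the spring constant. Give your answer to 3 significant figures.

k = 42400 N/m

½kx² = ½mv²
k = mv²/x² = (2.10)(17.2)²/(0.121)² = 42433 N/m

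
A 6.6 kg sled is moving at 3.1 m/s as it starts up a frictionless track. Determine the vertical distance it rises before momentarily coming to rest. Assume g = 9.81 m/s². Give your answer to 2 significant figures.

h = 0.49 m

Setting KE at the bottom equal to PE gained: ½mv² = mgh
h = v²/(2g) = 3.1²/(2 × 9.81) = 0.4898 m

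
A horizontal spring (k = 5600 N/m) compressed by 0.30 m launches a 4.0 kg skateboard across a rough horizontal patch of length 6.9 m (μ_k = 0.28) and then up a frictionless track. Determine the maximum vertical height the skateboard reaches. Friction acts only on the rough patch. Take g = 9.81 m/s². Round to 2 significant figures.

h = 4.5 m

Spring energy: E₀ = ½kx² = ½(5600)(0.30)² = 252.00 J
Friction: W_f = μ_k mg d = (0.28)(4.0)(9.81)(6.9) = 75.81 J
Energy at base of ramp: E = 252.00 − 75.81 = 176.19 J
At max height all remaining energy is PE: mgh = E ⇒ h = E/(mg) = 176.19/(4.0 × 9.81) = 4.490 m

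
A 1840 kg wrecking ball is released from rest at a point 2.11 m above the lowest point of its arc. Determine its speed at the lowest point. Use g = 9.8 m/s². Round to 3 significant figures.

v = 6.43 m/s

Equating total energy at the two states: mgh = ½mv²
v = √(2gh) = √(2 × 9.8 × 2.11) = √41.356 = 6.431 m/s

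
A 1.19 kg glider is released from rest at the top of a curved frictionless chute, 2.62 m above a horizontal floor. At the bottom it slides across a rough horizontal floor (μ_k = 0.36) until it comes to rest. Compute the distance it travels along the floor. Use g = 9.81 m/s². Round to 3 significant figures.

Applying the work–energy principle:
At rest all PE has been dissipated by friction: mgh = μ_k m g d
d = h/μ_k = 2.62/0.36 = 7.278 m

d = 7.28 m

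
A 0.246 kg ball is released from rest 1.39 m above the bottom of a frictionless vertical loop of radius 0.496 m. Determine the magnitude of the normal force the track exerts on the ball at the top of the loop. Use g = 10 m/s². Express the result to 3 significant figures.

Energy from release to top (height 2r): mgh = ½mv_top² + mg(2r)
v_top² = 2g(h − 2r) = 2(10)(1.39 − 0.9920) = 7.9600 m²/s²
At the top, both N and weight point toward the centre: N + mg = mv_top²/r
N = m(v_top²/r − g) = 0.246(7.9600/0.496 − 10) = 1.488 N

N = 1.49 N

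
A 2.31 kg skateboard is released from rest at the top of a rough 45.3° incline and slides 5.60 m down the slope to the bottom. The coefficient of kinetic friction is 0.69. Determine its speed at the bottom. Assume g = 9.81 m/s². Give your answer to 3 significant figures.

Energy: mgh = ½mv² + W_f, with h = L sinθ and W_f = μ_k (mg cosθ) L
mgh = mgL sinθ = (2.31)(9.81)(5.60)sin45.3° = 90.202 J
W_f = μ_k mg cosθ · L = (0.69)(2.31)(9.81)cos45.3°·5.60 = 61.59 J
½mv² = 90.202 − 61.59 = 28.611 J
v = √(2 × 28.611/2.31) = 4.977 m/s

v = 4.98 m/s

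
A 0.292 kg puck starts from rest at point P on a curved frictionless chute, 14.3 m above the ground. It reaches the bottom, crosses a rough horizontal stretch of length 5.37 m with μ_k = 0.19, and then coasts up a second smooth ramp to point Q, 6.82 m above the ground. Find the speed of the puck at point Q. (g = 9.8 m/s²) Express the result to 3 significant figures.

v = 11.3 m/s

Energy at P: mgh₁ = (0.292)(9.8)(14.3) = 40.921 J
Friction loss: W_f = μ_k mg d = 2.920 J
At Q: ½mv² + mgh₂ = mgh₁ − W_f
½mv² = 40.921 − 2.920 − 19.516 = 18.485 J
v = √(2 × 18.485/0.292) = 11.25 m/s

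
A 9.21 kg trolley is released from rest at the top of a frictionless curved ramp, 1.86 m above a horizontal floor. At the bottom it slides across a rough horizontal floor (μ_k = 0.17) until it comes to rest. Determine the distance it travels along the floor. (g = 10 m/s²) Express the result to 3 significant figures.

d = 10.9 m

Applying the work–energy principle:
At rest all PE has been dissipated by friction: mgh = μ_k m g d
d = h/μ_k = 1.86/0.17 = 10.94 m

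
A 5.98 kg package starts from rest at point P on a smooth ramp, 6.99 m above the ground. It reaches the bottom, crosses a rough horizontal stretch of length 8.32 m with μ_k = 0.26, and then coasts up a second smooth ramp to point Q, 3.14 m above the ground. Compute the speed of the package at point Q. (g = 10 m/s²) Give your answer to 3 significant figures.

v = 5.81 m/s

Energy at P: mgh₁ = (5.98)(10)(6.99) = 418.00 J
Friction loss: W_f = μ_k mg d = 129.4 J
At Q: ½mv² + mgh₂ = mgh₁ − W_f
½mv² = 418.00 − 129.4 − 187.77 = 100.87 J
v = √(2 × 100.87/5.98) = 5.808 m/s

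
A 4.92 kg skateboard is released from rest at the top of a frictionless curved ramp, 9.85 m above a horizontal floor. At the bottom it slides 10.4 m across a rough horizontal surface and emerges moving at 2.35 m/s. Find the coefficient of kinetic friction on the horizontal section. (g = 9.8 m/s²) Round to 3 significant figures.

μ_k = 0.920

Applying the work–energy principle:
mgh = ½mv² + μ_k m g d
mgh = 474.93 J; ½mv² = 13.585 J
W_f = 474.93 − 13.585 = 461.3 J
μ_k = W_f/(mg·d) = 461.3/(48.22 × 10.4) = 0.9200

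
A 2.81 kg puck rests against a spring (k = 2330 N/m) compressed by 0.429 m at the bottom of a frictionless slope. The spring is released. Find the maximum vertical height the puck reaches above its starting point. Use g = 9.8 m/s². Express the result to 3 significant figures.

h = 7.79 m

All spring PE becomes gravitational PE at the highest point: ½kx² = mgh
h = kx²/(2mg) = (2330)(0.429)²/(2 × 2.81 × 9.8) = 7.786 m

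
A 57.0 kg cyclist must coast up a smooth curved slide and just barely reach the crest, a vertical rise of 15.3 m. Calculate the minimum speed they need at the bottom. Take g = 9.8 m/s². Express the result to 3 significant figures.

At the top they are momentarily at rest, so all KE converts to PE: ½mv² = mgh
v = √(2gh) = √(2 × 9.8 × 15.3) = 17.32 m/s

v = 17.3 m/s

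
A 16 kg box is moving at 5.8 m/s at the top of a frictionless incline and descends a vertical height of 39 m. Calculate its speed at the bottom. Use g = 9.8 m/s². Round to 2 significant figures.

Equating total energy at the two states: ½mv₀² + mgh = ½mv²
The mass cancels from both sides.
v² = v₀² + 2gh = (5.8)² + 2(9.8)(39) = 798.04
v = √798.04 = 28.25 m/s

v = 28 m/s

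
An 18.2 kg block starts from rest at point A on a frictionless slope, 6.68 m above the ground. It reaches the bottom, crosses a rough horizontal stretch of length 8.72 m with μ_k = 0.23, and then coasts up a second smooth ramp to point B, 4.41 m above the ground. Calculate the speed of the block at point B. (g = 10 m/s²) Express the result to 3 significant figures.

v = 2.30 m/s

Energy at A: mgh₁ = (18.2)(10)(6.68) = 1215.8 J
Friction loss: W_f = μ_k mg d = 365.0 J
At B: ½mv² + mgh₂ = mgh₁ − W_f
½mv² = 1215.8 − 365.0 − 802.62 = 48.121 J
v = √(2 × 48.121/18.2) = 2.300 m/s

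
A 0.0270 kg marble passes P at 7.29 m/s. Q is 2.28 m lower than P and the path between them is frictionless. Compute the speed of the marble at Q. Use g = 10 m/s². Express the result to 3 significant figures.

v = 9.94 m/s

Equating total energy at the two states: ½mv₀² + mgh = ½mv²
The mass cancels from both sides.
v² = v₀² + 2gh = (7.29)² + 2(10)(2.28) = 98.744
v = √98.744 = 9.937 m/s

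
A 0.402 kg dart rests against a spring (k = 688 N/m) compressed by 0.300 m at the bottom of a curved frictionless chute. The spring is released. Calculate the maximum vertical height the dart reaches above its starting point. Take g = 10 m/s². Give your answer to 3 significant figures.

All spring PE becomes gravitational PE at the highest point: ½kx² = mgh
h = kx²/(2mg) = (688)(0.300)²/(2 × 0.402 × 10) = 7.701 m

h = 7.70 m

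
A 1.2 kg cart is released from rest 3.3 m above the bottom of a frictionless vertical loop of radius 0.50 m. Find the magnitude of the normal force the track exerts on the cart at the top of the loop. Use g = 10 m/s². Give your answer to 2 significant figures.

Energy from release to top (height 2r): mgh = ½mv_top² + mg(2r)
v_top² = 2g(h − 2r) = 2(10)(3.3 − 1.000) = 46.000 m²/s²
At the top, both N and weight point toward the centre: N + mg = mv_top²/r
N = m(v_top²/r − g) = 1.2(46.000/0.50 − 10) = 98.40 N

N = 98 N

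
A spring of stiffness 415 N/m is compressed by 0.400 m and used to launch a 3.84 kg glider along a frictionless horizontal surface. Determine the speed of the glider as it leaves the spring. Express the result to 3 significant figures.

Conservation of energy: ½kx² = ½mv²
v = x√(k/m) = 0.400 × √(415/3.84) = 4.158 m/s

v = 4.16 m/s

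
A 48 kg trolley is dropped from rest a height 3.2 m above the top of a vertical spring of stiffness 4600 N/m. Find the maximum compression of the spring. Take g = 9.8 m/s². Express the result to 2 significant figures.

Measuring PE from the top of the relaxed spring, at max compression the trolley has dropped H + x with zero KE, so:
mg(H + x) = ½kx²
½(4600)x² − (48)(9.8)x − (48)(9.8)(3.2) = 0
2300x² − 470.4x − 1505 = 0
x = [470.4 + √(221276 + 1.3849e+07)]/(2 × 2300) = 0.9177 m

x = 0.92 m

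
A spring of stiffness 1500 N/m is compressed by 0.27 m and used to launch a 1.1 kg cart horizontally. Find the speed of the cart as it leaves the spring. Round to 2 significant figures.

The cart leaves the spring when the spring is at natural length, so ½kx² = ½mv²
v = x√(k/m) = 0.27 × √(1500/1.1) = 9.970 m/s

v = 10 m/s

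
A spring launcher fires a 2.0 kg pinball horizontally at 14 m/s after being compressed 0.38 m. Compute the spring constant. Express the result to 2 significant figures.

Energy stored in the spring equals the launch KE: ½kx² = ½mv²
k = mv²/x² = (2.0)(14)²/(0.38)² = 2715 N/m

k = 2700 N/m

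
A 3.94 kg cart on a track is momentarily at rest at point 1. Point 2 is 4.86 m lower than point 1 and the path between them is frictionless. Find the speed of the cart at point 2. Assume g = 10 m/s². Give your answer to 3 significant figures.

v = 9.86 m/s

By conservation of mechanical energy, mgh = ½mv²
The mass cancels from both sides.
v = √(2gh) = √(2 × 10 × 4.86) = √97.200 = 9.859 m/s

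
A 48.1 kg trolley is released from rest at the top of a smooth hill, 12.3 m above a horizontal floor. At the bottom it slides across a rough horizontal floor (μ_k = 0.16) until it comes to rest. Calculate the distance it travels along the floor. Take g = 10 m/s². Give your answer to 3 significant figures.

d = 76.9 m

Applying the work–energy principle:
At rest all PE has been dissipated by friction: mgh = μ_k m g d
d = h/μ_k = 12.3/0.16 = 76.88 m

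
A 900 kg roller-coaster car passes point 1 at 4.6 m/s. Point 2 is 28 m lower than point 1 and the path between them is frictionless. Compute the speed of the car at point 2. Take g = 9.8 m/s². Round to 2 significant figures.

Equating total energy at the two states: ½mv₀² + mgh = ½mv²
v² = v₀² + 2gh = (4.6)² + 2(9.8)(28) = 569.96
v = √569.96 = 23.87 m/s

v = 24 m/s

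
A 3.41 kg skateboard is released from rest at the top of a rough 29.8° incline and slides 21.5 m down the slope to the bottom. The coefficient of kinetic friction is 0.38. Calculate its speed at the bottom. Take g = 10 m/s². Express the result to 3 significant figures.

v = 8.48 m/s

Taking the bottom as reference, mgh = ½mv² + μ_k N L with h = L sinθ, N = mg cosθ:
mgh = mgL sinθ = (3.41)(10)(21.5)sin29.8° = 364.36 J
W_f = μ_k mg cosθ · L = (0.38)(3.41)(10)cos29.8°·21.5 = 241.8 J
½mv² = 364.36 − 241.8 = 122.60 J
v = √(2 × 122.60/3.41) = 8.480 m/s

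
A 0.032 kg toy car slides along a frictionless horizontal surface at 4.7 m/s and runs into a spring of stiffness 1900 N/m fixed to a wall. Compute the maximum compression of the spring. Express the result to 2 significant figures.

At max compression the car is momentarily at rest: ½mv² = ½kx²
x = v√(m/k) = 4.7 × √(0.032/1900) = 0.01929 m

x = 0.019 m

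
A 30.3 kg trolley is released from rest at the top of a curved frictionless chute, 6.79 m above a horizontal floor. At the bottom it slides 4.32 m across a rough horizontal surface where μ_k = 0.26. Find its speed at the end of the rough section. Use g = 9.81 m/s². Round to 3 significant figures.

Energy bookkeeping (friction removes W_f = μ_k N d):
mgh = ½mv² + μ_k m g d
W_f = μ_k mg d = (0.26)(30.3)(9.81)(4.32) = 333.9 J
½mv² = mgh − W_f = 2018.3 − 333.9 = 1684.4 J
v = √(2 × 1684.4/30.3) = 10.54 m/s

v = 10.5 m/s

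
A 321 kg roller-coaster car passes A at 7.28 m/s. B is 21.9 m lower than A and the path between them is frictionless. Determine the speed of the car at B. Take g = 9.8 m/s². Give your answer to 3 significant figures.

v = 22.0 m/s

Mechanical energy is conserved (no friction): ½mv₀² + mgh = ½mv²
v² = v₀² + 2gh = (7.28)² + 2(9.8)(21.9) = 482.24
v = √482.24 = 21.96 m/s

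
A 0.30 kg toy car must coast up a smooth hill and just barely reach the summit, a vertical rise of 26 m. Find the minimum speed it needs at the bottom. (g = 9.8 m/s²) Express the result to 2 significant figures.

At the top it is momentarily at rest, so all KE converts to PE: ½mv² = mgh
v = √(2gh) = √(2 × 9.8 × 26) = 22.57 m/s

v = 23 m/s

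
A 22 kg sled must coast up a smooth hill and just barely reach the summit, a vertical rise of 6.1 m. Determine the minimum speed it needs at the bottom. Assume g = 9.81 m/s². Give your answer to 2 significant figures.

At the top it is momentarily at rest, so all KE converts to PE: ½mv² = mgh
v = √(2gh) = √(2 × 9.81 × 6.1) = 10.94 m/s

v = 11 m/s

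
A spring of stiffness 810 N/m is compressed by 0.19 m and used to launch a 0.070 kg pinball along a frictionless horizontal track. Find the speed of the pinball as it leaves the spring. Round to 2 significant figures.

Spring PE converts entirely to kinetic energy: ½kx² = ½mv²
v = x√(k/m) = 0.19 × √(810/0.070) = 20.44 m/s

v = 20 m/s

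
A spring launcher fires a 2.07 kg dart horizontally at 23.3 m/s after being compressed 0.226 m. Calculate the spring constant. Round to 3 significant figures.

½kx² = ½mv²
k = mv²/x² = (2.07)(23.3)²/(0.226)² = 22002 N/m

k = 22000 N/m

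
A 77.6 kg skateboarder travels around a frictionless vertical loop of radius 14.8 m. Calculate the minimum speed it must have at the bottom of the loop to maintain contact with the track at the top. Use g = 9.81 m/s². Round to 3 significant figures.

At the top: mg = mv_top²/r ⇒ v_top² = gr = 145.2 m²/s²
Energy from bottom to top (height 2r): ½mv_bot² = ½mv_top² + mg(2r)
v_bot² = gr + 4gr = 5gr = 725.9
v_bot = √(5gr) = 26.94 m/s

v = 26.9 m/s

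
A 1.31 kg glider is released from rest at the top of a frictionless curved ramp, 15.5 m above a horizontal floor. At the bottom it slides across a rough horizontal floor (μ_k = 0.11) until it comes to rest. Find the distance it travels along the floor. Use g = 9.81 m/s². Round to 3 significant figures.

d = 141 m

Energy bookkeeping (friction removes W_f = μ_k N d):
At rest all PE has been dissipated by friction: mgh = μ_k m g d
d = h/μ_k = 15.5/0.11 = 140.9 m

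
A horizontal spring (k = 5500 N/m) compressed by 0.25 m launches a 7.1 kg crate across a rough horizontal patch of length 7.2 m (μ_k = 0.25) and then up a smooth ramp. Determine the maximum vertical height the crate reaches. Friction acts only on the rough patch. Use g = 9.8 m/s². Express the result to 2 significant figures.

h = 0.67 m

Spring energy: E₀ = ½kx² = ½(5500)(0.25)² = 171.88 J
Friction: W_f = μ_k mg d = (0.25)(7.1)(9.8)(7.2) = 125.2 J
Energy at base of ramp: E = 171.88 − 125.2 = 46.631 J
At max height all remaining energy is PE: mgh = E ⇒ h = E/(mg) = 46.631/(7.1 × 9.8) = 0.6702 m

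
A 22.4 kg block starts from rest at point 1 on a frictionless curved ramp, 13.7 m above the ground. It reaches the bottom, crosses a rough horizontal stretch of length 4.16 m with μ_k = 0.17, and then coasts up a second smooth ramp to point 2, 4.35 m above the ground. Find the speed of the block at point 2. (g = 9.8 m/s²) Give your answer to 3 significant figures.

Energy at 1: mgh₁ = (22.4)(9.8)(13.7) = 3007.4 J
Friction loss: W_f = μ_k mg d = 155.2 J
At 2: ½mv² + mgh₂ = mgh₁ − W_f
½mv² = 3007.4 − 155.2 − 954.91 = 1897.3 J
v = √(2 × 1897.3/22.4) = 13.02 m/s

v = 13.0 m/s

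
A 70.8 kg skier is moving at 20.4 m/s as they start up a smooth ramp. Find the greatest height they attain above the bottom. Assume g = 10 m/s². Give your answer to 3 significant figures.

h = 20.8 m

Setting KE at the bottom equal to PE gained: ½mv² = mgh
h = v²/(2g) = 20.4²/(2 × 10) = 20.81 m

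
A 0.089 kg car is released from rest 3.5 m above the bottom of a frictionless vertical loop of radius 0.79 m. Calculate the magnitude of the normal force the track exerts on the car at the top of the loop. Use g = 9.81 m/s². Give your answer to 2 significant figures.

N = 3.4 N

Energy from release to top (height 2r): mgh = ½mv_top² + mg(2r)
v_top² = 2g(h − 2r) = 2(9.81)(3.5 − 1.580) = 37.670 m²/s²
At the top, both N and weight point toward the centre: N + mg = mv_top²/r
N = m(v_top²/r − g) = 0.089(37.670/0.79 − 9.81) = 3.371 N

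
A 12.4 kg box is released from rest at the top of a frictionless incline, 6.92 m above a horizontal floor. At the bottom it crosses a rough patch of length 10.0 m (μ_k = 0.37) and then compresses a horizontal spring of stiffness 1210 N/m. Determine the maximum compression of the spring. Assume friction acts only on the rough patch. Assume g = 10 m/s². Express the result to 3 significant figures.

Initial energy: E₁ = mgh = (12.4)(10)(6.92) = 858.08 J
Friction removes W_f = μ_k mg d = (0.37)(12.4)(10)(10.0) = 458.8 J
Energy reaching the spring: E = 858.08 − 458.8 = 399.28 J
At max compression ½kx² = E ⇒ x = √(2E/k) = √(2 × 399.28/1210) = 0.8124 m

x = 0.812 m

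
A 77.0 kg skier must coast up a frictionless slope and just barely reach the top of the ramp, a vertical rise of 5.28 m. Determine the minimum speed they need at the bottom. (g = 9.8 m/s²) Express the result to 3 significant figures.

v = 10.2 m/s

At the top they are momentarily at rest, so all KE converts to PE: ½mv² = mgh
v = √(2gh) = √(2 × 9.8 × 5.28) = 10.17 m/s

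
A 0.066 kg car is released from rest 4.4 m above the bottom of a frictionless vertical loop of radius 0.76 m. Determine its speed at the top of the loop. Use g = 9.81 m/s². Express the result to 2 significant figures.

Energy conservation: mgh = ½mv_top² + mg(2r)
v_top² = 2g(h − 2r) = 2(9.81)(4.4 − 1.520) = 56.51
v_top = 7.517 m/s

v = 7.5 m/s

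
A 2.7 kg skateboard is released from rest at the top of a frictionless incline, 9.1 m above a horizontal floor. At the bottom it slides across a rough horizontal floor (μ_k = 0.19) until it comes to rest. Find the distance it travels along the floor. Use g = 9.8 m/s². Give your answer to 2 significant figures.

Energy at the top = energy at the end + work done against friction:
At rest all PE has been dissipated by friction: mgh = μ_k m g d
d = h/μ_k = 9.1/0.19 = 47.89 m

d = 48 m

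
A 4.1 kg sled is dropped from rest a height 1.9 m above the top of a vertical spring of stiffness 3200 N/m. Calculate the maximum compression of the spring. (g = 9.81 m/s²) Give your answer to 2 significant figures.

x = 0.23 m

Measuring PE from the top of the relaxed spring, at max compression the sled has dropped H + x with zero KE, so:
mg(H + x) = ½kx²
½(3200)x² − (4.1)(9.81)x − (4.1)(9.81)(1.9) = 0
1600x² − 40.22x − 76.42 = 0
x = [40.22 + √(1618 + 489087)]/(2 × 1600) = 0.2315 m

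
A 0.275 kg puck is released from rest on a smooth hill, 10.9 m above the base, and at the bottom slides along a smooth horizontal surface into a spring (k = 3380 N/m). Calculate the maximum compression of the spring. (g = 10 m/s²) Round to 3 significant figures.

x = 0.133 m

Gravitational PE at the top equals spring PE at max compression: mgh = ½kx²
x = √(2mgh/k) = √(2 × 0.275 × 10 × 10.9 / 3380) = 0.1332 m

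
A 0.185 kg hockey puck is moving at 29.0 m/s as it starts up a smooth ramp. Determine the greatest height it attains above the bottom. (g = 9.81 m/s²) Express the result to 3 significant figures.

h = 42.9 m

Setting KE at the bottom equal to PE gained: ½mv² = mgh
h = v²/(2g) = 29.0²/(2 × 9.81) = 42.86 m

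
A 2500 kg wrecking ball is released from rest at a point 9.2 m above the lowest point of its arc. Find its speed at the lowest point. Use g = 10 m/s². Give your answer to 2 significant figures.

v = 14 m/s

Mechanical energy is conserved (no friction): mgh = ½mv²
v = √(2gh) = √(2 × 10 × 9.2) = √184.00 = 13.56 m/s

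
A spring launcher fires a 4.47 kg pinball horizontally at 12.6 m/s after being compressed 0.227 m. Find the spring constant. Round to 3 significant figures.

Energy stored in the spring equals the launch KE: ½kx² = ½mv²
k = mv²/x² = (4.47)(12.6)²/(0.227)² = 13772 N/m

k = 13800 N/m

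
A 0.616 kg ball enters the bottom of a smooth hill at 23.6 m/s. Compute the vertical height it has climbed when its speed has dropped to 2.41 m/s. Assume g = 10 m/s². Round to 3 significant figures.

Energy balance between the two points: ½mv₁² = ½mv₂² + mgh
h = (v₁² − v₂²)/(2g) = (23.6² − 2.41²)/(2 × 10) = 27.56 m

h = 27.6 m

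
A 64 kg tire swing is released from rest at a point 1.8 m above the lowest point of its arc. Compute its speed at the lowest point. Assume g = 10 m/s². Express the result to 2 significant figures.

By conservation of mechanical energy, mgh = ½mv²
v = √(2gh) = √(2 × 10 × 1.8) = √36.000 = 6.000 m/s

v = 6.0 m/s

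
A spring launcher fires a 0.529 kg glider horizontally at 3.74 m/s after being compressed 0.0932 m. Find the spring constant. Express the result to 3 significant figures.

Spring PE at full compression equals KE at release: ½kx² = ½mv²
k = mv²/x² = (0.529)(3.74)²/(0.0932)² = 851.9 N/m

k = 852 N/m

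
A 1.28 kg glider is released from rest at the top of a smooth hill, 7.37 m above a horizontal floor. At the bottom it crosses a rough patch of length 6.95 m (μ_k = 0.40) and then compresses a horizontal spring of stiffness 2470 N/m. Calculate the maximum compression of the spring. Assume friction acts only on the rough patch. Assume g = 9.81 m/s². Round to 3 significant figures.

x = 0.216 m

Initial energy: E₁ = mgh = (1.28)(9.81)(7.37) = 92.544 J
Friction removes W_f = μ_k mg d = (0.40)(1.28)(9.81)(6.95) = 34.91 J
Energy reaching the spring: E = 92.544 − 34.91 = 57.636 J
At max compression ½kx² = E ⇒ x = √(2E/k) = √(2 × 57.636/2470) = 0.2160 m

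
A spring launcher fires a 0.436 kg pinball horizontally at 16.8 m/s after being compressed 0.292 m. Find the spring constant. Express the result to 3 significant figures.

Energy stored in the spring equals the launch KE: ½kx² = ½mv²
k = mv²/x² = (0.436)(16.8)²/(0.292)² = 1443 N/m

k = 1440 N/m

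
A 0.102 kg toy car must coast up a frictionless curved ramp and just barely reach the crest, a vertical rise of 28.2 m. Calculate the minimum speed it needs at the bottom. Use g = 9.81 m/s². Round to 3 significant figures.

At the top it is momentarily at rest, so all KE converts to PE: ½mv² = mgh
v = √(2gh) = √(2 × 9.81 × 28.2) = 23.52 m/s

v = 23.5 m/s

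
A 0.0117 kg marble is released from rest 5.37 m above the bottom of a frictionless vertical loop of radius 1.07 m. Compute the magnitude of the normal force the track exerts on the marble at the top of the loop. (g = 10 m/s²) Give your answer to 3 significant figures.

Energy from release to top (height 2r): mgh = ½mv_top² + mg(2r)
v_top² = 2g(h − 2r) = 2(10)(5.37 − 2.140) = 64.600 m²/s²
At the top, both N and weight point toward the centre: N + mg = mv_top²/r
N = m(v_top²/r − g) = 0.0117(64.600/1.07 − 10) = 0.5894 N

N = 0.589 N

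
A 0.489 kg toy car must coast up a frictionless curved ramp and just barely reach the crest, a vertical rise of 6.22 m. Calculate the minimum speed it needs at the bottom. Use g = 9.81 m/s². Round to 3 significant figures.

v = 11.0 m/s

At the top it is momentarily at rest, so all KE converts to PE: ½mv² = mgh
v = √(2gh) = √(2 × 9.81 × 6.22) = 11.05 m/s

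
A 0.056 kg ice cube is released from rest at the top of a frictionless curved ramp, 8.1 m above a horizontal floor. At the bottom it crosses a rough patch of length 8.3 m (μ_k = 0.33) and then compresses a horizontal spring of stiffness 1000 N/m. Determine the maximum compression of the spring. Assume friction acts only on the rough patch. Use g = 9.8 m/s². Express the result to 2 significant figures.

x = 0.077 m

Initial energy: E₁ = mgh = (0.056)(9.8)(8.1) = 4.4453 J
Friction removes W_f = μ_k mg d = (0.33)(0.056)(9.8)(8.3) = 1.503 J
Energy reaching the spring: E = 4.4453 − 1.503 = 2.9421 J
At max compression ½kx² = E ⇒ x = √(2E/k) = √(2 × 2.9421/1000) = 0.07671 m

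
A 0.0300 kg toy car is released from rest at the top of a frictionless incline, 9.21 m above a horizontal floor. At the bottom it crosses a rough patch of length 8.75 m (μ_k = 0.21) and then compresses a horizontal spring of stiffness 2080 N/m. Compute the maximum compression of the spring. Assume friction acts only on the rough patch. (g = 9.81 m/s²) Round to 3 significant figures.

Initial energy: E₁ = mgh = (0.0300)(9.81)(9.21) = 2.7105 J
Friction removes W_f = μ_k mg d = (0.21)(0.0300)(9.81)(8.75) = 0.5408 J
Energy reaching the spring: E = 2.7105 − 0.5408 = 2.1697 J
At max compression ½kx² = E ⇒ x = √(2E/k) = √(2 × 2.1697/2080) = 0.04568 m

x = 0.0457 m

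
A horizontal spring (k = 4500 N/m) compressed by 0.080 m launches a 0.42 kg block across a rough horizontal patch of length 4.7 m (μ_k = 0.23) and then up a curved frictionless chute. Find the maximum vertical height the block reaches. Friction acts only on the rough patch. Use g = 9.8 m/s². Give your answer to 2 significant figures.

h = 2.4 m

Spring energy: E₀ = ½kx² = ½(4500)(0.080)² = 14.400 J
Friction: W_f = μ_k mg d = (0.23)(0.42)(9.8)(4.7) = 4.449 J
Energy at base of ramp: E = 14.400 − 4.449 = 9.9506 J
At max height all remaining energy is PE: mgh = E ⇒ h = E/(mg) = 9.9506/(0.42 × 9.8) = 2.418 m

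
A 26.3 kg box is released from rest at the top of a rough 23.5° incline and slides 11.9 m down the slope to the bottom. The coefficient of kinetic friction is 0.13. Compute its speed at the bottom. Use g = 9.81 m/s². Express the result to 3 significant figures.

v = 8.08 m/s

Taking the bottom as reference, mgh = ½mv² + μ_k N L with h = L sinθ, N = mg cosθ:
mgh = mgL sinθ = (26.3)(9.81)(11.9)sin23.5° = 1224.3 J
W_f = μ_k mg cosθ · L = (0.13)(26.3)(9.81)cos23.5°·11.9 = 366.0 J
½mv² = 1224.3 − 366.0 = 858.23 J
v = √(2 × 858.23/26.3) = 8.079 m/s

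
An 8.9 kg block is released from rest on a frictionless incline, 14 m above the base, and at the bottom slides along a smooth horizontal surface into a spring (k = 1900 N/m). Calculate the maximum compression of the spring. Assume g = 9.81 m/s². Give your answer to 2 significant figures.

Energy conservation (no friction) from release to max compression: mgh = ½kx²
x = √(2mgh/k) = √(2 × 8.9 × 9.81 × 14 / 1900) = 1.134 m

x = 1.1 m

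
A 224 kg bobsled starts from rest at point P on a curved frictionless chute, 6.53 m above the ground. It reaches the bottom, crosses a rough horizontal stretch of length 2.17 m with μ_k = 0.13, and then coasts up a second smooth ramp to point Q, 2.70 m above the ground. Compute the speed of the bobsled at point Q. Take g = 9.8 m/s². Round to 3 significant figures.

Energy at P: mgh₁ = (224)(9.8)(6.53) = 14335 J
Friction loss: W_f = μ_k mg d = 619.3 J
At Q: ½mv² + mgh₂ = mgh₁ − W_f
½mv² = 14335 − 619.3 − 5927.0 = 7788.4 J
v = √(2 × 7788.4/224) = 8.339 m/s

v = 8.34 m/s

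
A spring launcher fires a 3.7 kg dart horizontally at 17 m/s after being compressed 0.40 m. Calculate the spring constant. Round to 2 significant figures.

Energy stored in the spring equals the launch KE: ½kx² = ½mv²
k = mv²/x² = (3.7)(17)²/(0.40)² = 6683 N/m

k = 6700 N/m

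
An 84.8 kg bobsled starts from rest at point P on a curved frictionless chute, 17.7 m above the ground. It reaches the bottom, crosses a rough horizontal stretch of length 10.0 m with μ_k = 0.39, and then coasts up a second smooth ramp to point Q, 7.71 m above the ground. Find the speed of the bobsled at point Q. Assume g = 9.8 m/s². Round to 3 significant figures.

Energy at P: mgh₁ = (84.8)(9.8)(17.7) = 14709 J
Friction loss: W_f = μ_k mg d = 3241 J
At Q: ½mv² + mgh₂ = mgh₁ − W_f
½mv² = 14709 − 3241 − 6407.3 = 5061.0 J
v = √(2 × 5061.0/84.8) = 10.93 m/s

v = 10.9 m/s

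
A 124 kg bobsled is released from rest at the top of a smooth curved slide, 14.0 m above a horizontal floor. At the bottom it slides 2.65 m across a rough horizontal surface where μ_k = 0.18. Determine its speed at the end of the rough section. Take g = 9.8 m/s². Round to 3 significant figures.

Energy at the top = energy at the end + work done against friction:
mgh = ½mv² + μ_k m g d
W_f = μ_k mg d = (0.18)(124)(9.8)(2.65) = 579.7 J
½mv² = mgh − W_f = 17013 − 579.7 = 16433 J
v = √(2 × 16433/124) = 16.28 m/s

v = 16.3 m/s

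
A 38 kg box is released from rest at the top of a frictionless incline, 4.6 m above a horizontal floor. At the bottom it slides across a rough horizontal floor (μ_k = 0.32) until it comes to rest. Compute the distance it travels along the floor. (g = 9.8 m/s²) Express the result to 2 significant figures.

Energy at the top = energy at the end + work done against friction:
At rest all PE has been dissipated by friction: mgh = μ_k m g d
d = h/μ_k = 4.6/0.32 = 14.37 m

d = 14 m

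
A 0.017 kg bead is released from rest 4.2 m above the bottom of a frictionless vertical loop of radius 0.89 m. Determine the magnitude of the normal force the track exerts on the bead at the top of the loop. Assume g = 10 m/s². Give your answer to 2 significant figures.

Energy from release to top (height 2r): mgh = ½mv_top² + mg(2r)
v_top² = 2g(h − 2r) = 2(10)(4.2 − 1.780) = 48.400 m²/s²
At the top, both N and weight point toward the centre: N + mg = mv_top²/r
N = m(v_top²/r − g) = 0.017(48.400/0.89 − 10) = 0.7545 N

N = 0.75 N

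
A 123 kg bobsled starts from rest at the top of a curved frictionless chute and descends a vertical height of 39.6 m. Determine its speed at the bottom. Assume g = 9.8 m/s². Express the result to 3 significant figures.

Equating total energy at the two states: mgh = ½mv²
The mass cancels from both sides.
v = √(2gh) = √(2 × 9.8 × 39.6) = √776.16 = 27.86 m/s

v = 27.9 m/s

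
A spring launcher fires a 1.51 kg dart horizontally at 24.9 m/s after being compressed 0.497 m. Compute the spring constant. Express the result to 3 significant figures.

Energy stored in the spring equals the launch KE: ½kx² = ½mv²
k = mv²/x² = (1.51)(24.9)²/(0.497)² = 3790 N/m

k = 3790 N/m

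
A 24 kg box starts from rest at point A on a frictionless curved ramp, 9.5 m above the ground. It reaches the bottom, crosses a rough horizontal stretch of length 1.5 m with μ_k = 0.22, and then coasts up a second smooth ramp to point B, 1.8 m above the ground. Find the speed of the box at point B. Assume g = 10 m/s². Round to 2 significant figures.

Energy at A: mgh₁ = (24)(10)(9.5) = 2280.0 J
Friction loss: W_f = μ_k mg d = 79.20 J
At B: ½mv² + mgh₂ = mgh₁ − W_f
½mv² = 2280.0 − 79.20 − 432.00 = 1768.8 J
v = √(2 × 1768.8/24) = 12.14 m/s

v = 12 m/s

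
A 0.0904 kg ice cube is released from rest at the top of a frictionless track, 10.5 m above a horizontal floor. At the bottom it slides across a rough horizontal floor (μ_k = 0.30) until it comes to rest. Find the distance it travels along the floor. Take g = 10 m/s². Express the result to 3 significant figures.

d = 35.0 m

Applying the work–energy principle:
At rest all PE has been dissipated by friction: mgh = μ_k m g d
d = h/μ_k = 10.5/0.30 = 35.00 m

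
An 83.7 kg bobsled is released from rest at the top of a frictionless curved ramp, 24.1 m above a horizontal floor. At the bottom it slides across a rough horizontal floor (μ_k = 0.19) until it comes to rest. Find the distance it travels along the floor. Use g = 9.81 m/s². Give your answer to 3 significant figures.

d = 127 m

Energy bookkeeping (friction removes W_f = μ_k N d):
At rest all PE has been dissipated by friction: mgh = μ_k m g d
d = h/μ_k = 24.1/0.19 = 126.8 m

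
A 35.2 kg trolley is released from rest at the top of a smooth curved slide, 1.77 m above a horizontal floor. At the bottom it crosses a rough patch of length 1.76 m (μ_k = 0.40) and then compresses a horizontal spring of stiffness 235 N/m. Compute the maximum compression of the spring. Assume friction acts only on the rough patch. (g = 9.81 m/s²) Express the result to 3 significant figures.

Initial energy: E₁ = mgh = (35.2)(9.81)(1.77) = 611.20 J
Friction removes W_f = μ_k mg d = (0.40)(35.2)(9.81)(1.76) = 243.1 J
Energy reaching the spring: E = 611.20 − 243.1 = 368.10 J
At max compression ½kx² = E ⇒ x = √(2E/k) = √(2 × 368.10/235) = 1.770 m

x = 1.77 m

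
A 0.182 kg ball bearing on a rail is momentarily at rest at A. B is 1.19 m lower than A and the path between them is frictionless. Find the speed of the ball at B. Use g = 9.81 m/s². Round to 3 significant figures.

v = 4.83 m/s

By conservation of mechanical energy, mgh = ½mv²
v = √(2gh) = √(2 × 9.81 × 1.19) = √23.348 = 4.832 m/s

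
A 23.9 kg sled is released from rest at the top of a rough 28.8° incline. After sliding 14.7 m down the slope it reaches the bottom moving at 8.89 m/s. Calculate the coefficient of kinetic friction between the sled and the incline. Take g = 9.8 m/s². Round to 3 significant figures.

The energy dissipated by friction is the PE lost minus the KE gained:
mgL sinθ = 1658.7 J; ½mv² = 944.43 J
W_f = 1658.7 − 944.43 = 714.3 J
μ_k = W_f/(mg cosθ · L) = 714.3/(205.2 × 14.7) = 0.2367

μ_k = 0.237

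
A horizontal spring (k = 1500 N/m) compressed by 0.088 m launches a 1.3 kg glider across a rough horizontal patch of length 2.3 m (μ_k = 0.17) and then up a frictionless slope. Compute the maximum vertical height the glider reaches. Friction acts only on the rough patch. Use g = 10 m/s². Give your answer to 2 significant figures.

h = 0.056 m

Spring energy: E₀ = ½kx² = ½(1500)(0.088)² = 5.8080 J
Friction: W_f = μ_k mg d = (0.17)(1.3)(10)(2.3) = 5.083 J
Energy at base of ramp: E = 5.8080 − 5.083 = 0.72500 J
At max height all remaining energy is PE: mgh = E ⇒ h = E/(mg) = 0.72500/(1.3 × 10) = 0.05577 m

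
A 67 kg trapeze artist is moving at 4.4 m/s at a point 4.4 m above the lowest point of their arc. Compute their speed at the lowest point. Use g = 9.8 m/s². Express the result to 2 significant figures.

Equating total energy at the two states: ½mv₀² + mgh = ½mv²
v² = v₀² + 2gh = (4.4)² + 2(9.8)(4.4) = 105.60
v = √105.60 = 10.28 m/s

v = 10 m/s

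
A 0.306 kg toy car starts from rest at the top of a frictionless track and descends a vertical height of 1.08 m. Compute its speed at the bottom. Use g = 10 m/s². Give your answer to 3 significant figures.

v = 4.65 m/s

By conservation of mechanical energy, mgh = ½mv²
v = √(2gh) = √(2 × 10 × 1.08) = √21.600 = 4.648 m/s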